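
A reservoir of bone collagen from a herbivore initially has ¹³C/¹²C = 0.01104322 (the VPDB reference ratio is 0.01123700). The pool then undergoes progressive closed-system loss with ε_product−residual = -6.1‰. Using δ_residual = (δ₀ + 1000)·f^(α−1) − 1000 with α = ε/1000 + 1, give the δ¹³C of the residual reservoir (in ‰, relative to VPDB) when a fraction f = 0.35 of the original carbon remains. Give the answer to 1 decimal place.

-10.9‰

δ₀ = (0.01104322/0.01123700 − 1)×1000 = (0.982755 − 1)×1000 = -17.245‰
α − 1 = ε/1000 = -0.0061
f^(α−1) = 0.35^(-0.0061) = 1.006424
δ_res = (-17.245 + 1000) × 1.006424 − 1000 = 989.069 − 1000 = -10.93‰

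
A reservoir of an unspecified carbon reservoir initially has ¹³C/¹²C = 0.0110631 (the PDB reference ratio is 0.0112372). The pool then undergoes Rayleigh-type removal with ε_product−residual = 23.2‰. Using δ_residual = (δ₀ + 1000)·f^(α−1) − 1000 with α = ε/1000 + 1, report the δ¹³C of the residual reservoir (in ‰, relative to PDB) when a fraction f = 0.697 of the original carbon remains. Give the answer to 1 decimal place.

-23.7‰

δ₀ = (0.0110631/0.0112372 − 1)×1000 = (0.984507 − 1)×1000 = -15.493‰
α − 1 = ε/1000 = 0.0232
f^(α−1) = 0.697^(0.0232) = 0.991660
δ_res = (-15.493 + 1000) × 0.991660 − 1000 = 976.296 − 1000 = -23.70‰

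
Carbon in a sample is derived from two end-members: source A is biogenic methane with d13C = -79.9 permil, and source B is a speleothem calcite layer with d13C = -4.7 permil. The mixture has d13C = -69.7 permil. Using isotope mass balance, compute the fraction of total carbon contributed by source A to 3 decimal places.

0.864

δ_mix = f_A·δ_A + (1 − f_A)·δ_B  ⇒  f_A = (δ_mix − δ_B)/(δ_A − δ_B)
f_A = (-69.7 − (-4.7)) / (-79.9 − (-4.7))
f_A = -65.0 / -75.2 = 0.8644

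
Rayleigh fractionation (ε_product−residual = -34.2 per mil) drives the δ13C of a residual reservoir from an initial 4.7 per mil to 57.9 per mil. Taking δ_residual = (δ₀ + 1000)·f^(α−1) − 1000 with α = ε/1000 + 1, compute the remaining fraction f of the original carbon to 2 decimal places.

α − 1 = ε/1000 = -0.0342
(δ_res + 1000)/(δ₀ + 1000) = (57.9 + 1000)/(4.7 + 1000) = 1057.9/1004.7 = 1.052951
f = 1.052951^(1/-0.0342) = exp(ln(1.052951)/-0.0342) = exp(0.05160/-0.0342)
f = exp(-1.5087) = 0.2212

0.22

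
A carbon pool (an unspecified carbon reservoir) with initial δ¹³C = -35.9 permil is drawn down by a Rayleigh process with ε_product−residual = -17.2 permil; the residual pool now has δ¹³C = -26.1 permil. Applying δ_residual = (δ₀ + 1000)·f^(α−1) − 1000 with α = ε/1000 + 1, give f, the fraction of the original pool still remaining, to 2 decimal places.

α − 1 = ε/1000 = -0.0172
(δ_res + 1000)/(δ₀ + 1000) = (-26.1 + 1000)/(-35.9 + 1000) = 973.9/964.1 = 1.010165
f = 1.010165^(1/-0.0172) = exp(ln(1.010165)/-0.0172) = exp(0.01011/-0.0172)
f = exp(-0.5880) = 0.5554

0.56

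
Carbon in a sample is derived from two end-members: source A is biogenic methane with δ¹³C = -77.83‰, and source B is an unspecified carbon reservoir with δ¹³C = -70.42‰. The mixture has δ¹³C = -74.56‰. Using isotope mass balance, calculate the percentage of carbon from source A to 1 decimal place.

δ_mix = f_A·δ_A + (1 − f_A)·δ_B  ⇒  f_A = (δ_mix − δ_B)/(δ_A − δ_B)
f_A = (-74.56 − (-70.42)) / (-77.83 − (-70.42))
f_A = -4.14 / -7.41 = 0.5587

55.9%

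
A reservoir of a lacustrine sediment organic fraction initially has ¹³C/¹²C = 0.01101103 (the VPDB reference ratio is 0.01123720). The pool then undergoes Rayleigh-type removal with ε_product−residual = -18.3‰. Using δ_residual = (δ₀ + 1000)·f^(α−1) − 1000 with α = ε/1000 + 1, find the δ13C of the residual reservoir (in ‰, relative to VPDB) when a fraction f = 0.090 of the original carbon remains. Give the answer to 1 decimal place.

24.0‰

δ₀ = (0.01101103/0.01123720 − 1)×1000 = (0.979873 − 1)×1000 = -20.127‰
α − 1 = ε/1000 = -0.0183
f^(α−1) = 0.090^(-0.0183) = 1.045051
δ_res = (-20.127 + 1000) × 1.045051 − 1000 = 1024.017 − 1000 = 24.02‰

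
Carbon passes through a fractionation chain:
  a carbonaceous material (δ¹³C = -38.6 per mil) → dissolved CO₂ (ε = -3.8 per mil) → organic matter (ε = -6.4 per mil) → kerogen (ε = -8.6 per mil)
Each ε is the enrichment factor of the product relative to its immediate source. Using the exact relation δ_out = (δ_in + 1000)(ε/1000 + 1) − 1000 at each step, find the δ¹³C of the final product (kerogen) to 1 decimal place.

-56.6 per mil

step 1: δ = (-38.60 + 1000)·(-3.8/1000 + 1) − 1000 = -42.25 per mil
step 2: δ = (-42.25 + 1000)·(-6.4/1000 + 1) − 1000 = -48.38 per mil
step 3: δ = (-48.38 + 1000)·(-8.6/1000 + 1) − 1000 = -56.57 per mil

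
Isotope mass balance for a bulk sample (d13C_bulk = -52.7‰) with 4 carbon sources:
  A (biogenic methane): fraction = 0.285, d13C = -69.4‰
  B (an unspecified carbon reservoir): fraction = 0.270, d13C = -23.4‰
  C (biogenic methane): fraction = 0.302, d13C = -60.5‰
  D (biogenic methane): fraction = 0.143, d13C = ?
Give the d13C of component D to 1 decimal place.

Isotope mass balance: δ_bulk = Σ fᵢ·δᵢ.
-52.7 = 0.285×(-69.4) + 0.270×(-23.4) + 0.302×(-60.5) + 0.143×δ_D
0.143·δ_D = -52.7 − (-44.368) = -8.332
δ_D = -8.332 / 0.143 = -58.27‰

-58.3‰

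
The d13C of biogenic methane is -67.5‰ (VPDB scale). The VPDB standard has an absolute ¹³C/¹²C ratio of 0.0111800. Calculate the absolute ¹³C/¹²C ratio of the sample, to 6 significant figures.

0.0104253

R_sample = R_standard × (d13C/1000 + 1)
R_sample = 0.0111800 × (-67.5/1000 + 1) = 0.0111800 × 0.932500
R_sample = 0.0104253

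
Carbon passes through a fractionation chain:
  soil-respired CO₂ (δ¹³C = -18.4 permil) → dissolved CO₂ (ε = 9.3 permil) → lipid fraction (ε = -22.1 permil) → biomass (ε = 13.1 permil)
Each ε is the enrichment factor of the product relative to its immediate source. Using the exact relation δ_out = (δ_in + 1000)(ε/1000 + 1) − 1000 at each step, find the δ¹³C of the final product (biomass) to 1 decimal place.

step 1: δ = (-18.40 + 1000)·(9.3/1000 + 1) − 1000 = -9.27 permil
step 2: δ = (-9.27 + 1000)·(-22.1/1000 + 1) − 1000 = -31.17 permil
step 3: δ = (-31.17 + 1000)·(13.1/1000 + 1) − 1000 = -18.47 permil

-18.5 permil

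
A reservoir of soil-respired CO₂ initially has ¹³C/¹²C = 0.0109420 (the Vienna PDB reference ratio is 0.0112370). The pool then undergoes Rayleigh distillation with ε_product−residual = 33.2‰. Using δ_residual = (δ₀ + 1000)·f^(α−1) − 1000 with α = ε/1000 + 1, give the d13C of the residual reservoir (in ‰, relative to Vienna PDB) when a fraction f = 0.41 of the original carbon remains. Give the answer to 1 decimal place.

-54.7‰

δ₀ = (0.0109420/0.0112370 − 1)×1000 = (0.973747 − 1)×1000 = -26.253‰
α − 1 = ε/1000 = 0.0332
f^(α−1) = 0.41^(0.0332) = 0.970833
δ_res = (-26.253 + 1000) × 0.970833 − 1000 = 945.346 − 1000 = -54.65‰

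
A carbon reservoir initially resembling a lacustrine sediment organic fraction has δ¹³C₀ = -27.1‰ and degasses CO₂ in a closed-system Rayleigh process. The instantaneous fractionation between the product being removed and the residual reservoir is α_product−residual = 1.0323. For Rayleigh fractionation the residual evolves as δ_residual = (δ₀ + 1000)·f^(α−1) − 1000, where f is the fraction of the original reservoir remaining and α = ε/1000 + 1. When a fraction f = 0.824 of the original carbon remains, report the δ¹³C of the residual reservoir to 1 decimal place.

-33.2‰

Rayleigh residual: δ_res = (δ₀ + 1000)·f^(α−1) − 1000
α − 1 = 0.03230
f^(α−1) = 0.824^(0.03230) = 0.993767
δ_res = (-27.1 + 1000) × 0.993767 − 1000 = 966.836 − 1000 = -33.16‰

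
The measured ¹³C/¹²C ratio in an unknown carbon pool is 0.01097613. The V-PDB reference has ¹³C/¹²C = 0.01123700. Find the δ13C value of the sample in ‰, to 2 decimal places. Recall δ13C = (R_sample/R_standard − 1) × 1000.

δ13C = (R_sample / R_standard − 1) × 1000
R_sample / R_standard = 0.01097613 / 0.01123700 = 0.976785
δ13C = (0.976785 − 1) × 1000 = -23.215‰

-23.22‰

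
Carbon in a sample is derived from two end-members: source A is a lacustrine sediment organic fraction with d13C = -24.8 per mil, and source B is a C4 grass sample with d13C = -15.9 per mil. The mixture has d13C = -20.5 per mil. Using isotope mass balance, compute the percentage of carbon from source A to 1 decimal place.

δ_mix = f_A·δ_A + (1 − f_A)·δ_B  ⇒  f_A = (δ_mix − δ_B)/(δ_A − δ_B)
f_A = (-20.5 − (-15.9)) / (-24.8 − (-15.9))
f_A = -4.6 / -8.9 = 0.5169

51.7%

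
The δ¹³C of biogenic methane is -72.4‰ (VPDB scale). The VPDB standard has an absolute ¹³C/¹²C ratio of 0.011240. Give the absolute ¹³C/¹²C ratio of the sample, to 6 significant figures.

0.0104262

R_sample = R_standard × (δ¹³C/1000 + 1)
R_sample = 0.011240 × (-72.4/1000 + 1) = 0.011240 × 0.927600
R_sample = 0.0104262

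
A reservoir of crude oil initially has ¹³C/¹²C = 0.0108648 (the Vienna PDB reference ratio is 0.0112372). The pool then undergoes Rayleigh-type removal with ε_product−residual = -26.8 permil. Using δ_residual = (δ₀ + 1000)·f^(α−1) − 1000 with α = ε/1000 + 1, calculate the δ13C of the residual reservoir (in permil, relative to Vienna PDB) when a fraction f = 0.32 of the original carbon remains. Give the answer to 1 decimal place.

-3.2 permil

δ₀ = (0.0108648/0.0112372 − 1)×1000 = (0.966860 − 1)×1000 = -33.140 permil
α − 1 = ε/1000 = -0.0268
f^(α−1) = 0.32^(-0.0268) = 1.031008
δ_res = (-33.140 + 1000) × 1.031008 − 1000 = 996.840 − 1000 = -3.16 permil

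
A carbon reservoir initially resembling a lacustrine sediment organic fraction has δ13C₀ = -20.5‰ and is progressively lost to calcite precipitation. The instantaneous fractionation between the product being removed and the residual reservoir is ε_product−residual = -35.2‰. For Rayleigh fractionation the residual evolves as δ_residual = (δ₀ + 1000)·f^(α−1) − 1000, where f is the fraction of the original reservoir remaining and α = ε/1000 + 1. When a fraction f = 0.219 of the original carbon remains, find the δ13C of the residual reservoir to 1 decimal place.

33.3‰

Rayleigh residual: δ_res = (δ₀ + 1000)·f^(α−1) − 1000
α = ε/1000 + 1 = 0.96480, so α − 1 = -0.03520
f^(α−1) = 0.219^(-0.03520) = 1.054912
δ_res = (-20.5 + 1000) × 1.054912 − 1000 = 1033.287 − 1000 = 33.29‰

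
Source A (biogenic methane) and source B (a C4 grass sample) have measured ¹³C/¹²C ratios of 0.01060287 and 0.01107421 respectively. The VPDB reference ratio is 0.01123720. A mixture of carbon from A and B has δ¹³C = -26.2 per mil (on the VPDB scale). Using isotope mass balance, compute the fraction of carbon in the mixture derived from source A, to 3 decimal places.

0.279

δ_A = (0.01060287/0.01123720 − 1)×1000 = (0.943551 − 1)×1000 = -56.449 per mil
δ_B = (0.01107421/0.01123720 − 1)×1000 = (0.985495 − 1)×1000 = -14.505 per mil
f_A = (δ_mix − δ_B)/(δ_A − δ_B) = (-26.2 − (-14.505))/(-56.449 − (-14.505))
f_A = -11.695 / -41.945 = 0.2788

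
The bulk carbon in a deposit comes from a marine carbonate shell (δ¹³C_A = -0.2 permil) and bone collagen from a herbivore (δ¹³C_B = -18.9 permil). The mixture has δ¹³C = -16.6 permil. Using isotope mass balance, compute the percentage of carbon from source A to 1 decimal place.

δ_mix = f_A·δ_A + (1 − f_A)·δ_B  ⇒  f_A = (δ_mix − δ_B)/(δ_A − δ_B)
f_A = (-16.6 − (-18.9)) / (-0.2 − (-18.9))
f_A = 2.3 / 18.7 = 0.1230

12.3%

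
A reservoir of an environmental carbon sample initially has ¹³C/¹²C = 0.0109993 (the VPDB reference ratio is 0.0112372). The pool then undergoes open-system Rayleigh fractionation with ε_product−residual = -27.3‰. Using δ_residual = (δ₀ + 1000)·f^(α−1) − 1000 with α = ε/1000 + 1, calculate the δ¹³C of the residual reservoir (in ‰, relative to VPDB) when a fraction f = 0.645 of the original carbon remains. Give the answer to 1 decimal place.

δ₀ = (0.0109993/0.0112372 − 1)×1000 = (0.978829 − 1)×1000 = -21.171‰
α − 1 = ε/1000 = -0.0273
f^(α−1) = 0.645^(-0.0273) = 1.012043
δ_res = (-21.171 + 1000) × 1.012043 − 1000 = 990.617 − 1000 = -9.38‰

-9.4‰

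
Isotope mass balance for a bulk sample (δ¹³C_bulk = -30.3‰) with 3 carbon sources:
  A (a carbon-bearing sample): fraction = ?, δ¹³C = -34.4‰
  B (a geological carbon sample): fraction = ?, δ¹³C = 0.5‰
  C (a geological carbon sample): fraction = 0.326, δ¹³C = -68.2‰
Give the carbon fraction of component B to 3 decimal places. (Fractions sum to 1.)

Let f_B and f_A be the unknown fractions; fractions sum to 1 so f_B + f_A = 0.674.
Mass balance: Σ fᵢ·δᵢ = δ_bulk ⇒ f_B·(0.5) + f_A·(-34.4) = -30.3 − (-22.233) = -8.067
Substitute f_A = 0.674 − f_B:
f_B·(0.5 − -34.4) = -8.067 − 0.674×(-34.4) = 15.119
f_B = 15.119 / 34.9 = 0.4332

0.433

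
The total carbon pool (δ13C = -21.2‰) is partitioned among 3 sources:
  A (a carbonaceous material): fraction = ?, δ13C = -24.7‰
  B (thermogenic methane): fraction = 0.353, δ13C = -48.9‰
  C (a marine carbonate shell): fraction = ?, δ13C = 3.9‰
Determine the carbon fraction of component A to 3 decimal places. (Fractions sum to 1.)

Let f_A and f_C be the unknown fractions; fractions sum to 1 so f_A + f_C = 0.647.
Mass balance: Σ fᵢ·δᵢ = δ_bulk ⇒ f_A·(-24.7) + f_C·(3.9) = -21.2 − (-17.262) = -3.938
Substitute f_C = 0.647 − f_A:
f_A·(-24.7 − 3.9) = -3.938 − 0.647×(3.9) = -6.462
f_A = -6.462 / -28.6 = 0.2259

0.226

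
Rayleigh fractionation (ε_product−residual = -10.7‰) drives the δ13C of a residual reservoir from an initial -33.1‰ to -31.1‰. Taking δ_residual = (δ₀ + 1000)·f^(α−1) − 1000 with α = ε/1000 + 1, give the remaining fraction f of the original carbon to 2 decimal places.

0.82

α − 1 = ε/1000 = -0.0107
(δ_res + 1000)/(δ₀ + 1000) = (-31.1 + 1000)/(-33.1 + 1000) = 968.9/966.9 = 1.002068
f = 1.002068^(1/-0.0107) = exp(ln(1.002068)/-0.0107) = exp(0.00207/-0.0107)
f = exp(-0.1931) = 0.8244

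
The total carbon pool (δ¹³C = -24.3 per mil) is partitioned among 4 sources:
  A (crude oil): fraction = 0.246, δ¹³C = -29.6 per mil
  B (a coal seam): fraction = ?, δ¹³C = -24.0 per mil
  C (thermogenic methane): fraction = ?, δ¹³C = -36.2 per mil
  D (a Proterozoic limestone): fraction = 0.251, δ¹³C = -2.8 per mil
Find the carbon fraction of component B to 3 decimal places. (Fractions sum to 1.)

0.155

Let f_B and f_C be the unknown fractions; fractions sum to 1 so f_B + f_C = 0.503.
Mass balance: Σ fᵢ·δᵢ = δ_bulk ⇒ f_B·(-24.0) + f_C·(-36.2) = -24.3 − (-7.984) = -16.316
Substitute f_C = 0.503 − f_B:
f_B·(-24.0 − -36.2) = -16.316 − 0.503×(-36.2) = 1.893
f_B = 1.893 / 12.2 = 0.1552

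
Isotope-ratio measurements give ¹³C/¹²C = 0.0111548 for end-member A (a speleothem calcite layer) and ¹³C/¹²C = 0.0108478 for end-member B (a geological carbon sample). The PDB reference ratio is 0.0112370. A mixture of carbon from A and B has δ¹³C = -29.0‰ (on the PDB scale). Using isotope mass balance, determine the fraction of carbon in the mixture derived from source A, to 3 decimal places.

δ_A = (0.0111548/0.0112370 − 1)×1000 = (0.992685 − 1)×1000 = -7.315‰
δ_B = (0.0108478/0.0112370 − 1)×1000 = (0.965364 − 1)×1000 = -34.636‰
f_A = (δ_mix − δ_B)/(δ_A − δ_B) = (-29.0 − (-34.636))/(-7.315 − (-34.636))
f_A = 5.636 / 27.320 = 0.2063

0.206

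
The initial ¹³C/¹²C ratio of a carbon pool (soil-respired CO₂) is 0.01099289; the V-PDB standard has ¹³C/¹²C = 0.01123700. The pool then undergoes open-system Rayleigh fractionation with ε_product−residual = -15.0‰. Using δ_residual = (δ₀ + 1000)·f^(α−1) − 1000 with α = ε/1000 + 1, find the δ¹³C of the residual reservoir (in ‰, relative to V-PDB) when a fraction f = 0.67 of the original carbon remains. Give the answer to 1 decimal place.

-15.8‰

δ₀ = (0.01099289/0.01123700 − 1)×1000 = (0.978276 − 1)×1000 = -21.724‰
α − 1 = ε/1000 = -0.0150
f^(α−1) = 0.67^(-0.0150) = 1.006025
δ_res = (-21.724 + 1000) × 1.006025 − 1000 = 984.171 − 1000 = -15.83‰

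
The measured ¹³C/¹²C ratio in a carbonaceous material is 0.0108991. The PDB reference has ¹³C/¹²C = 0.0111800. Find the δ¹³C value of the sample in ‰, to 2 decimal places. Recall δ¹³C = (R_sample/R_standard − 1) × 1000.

δ¹³C = (R_sample / R_standard − 1) × 1000
R_sample / R_standard = 0.0108991 / 0.0111800 = 0.974875
δ¹³C = (0.974875 − 1) × 1000 = -25.125‰

-25.13‰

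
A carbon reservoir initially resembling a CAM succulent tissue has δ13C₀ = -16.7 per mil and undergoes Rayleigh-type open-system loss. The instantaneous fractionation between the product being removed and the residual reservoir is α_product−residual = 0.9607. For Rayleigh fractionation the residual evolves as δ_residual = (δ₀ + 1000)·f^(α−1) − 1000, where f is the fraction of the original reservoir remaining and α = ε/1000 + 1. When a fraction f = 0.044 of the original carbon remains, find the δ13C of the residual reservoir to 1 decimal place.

Rayleigh residual: δ_res = (δ₀ + 1000)·f^(α−1) − 1000
α − 1 = -0.03930
f^(α−1) = 0.044^(-0.03930) = 1.130609
δ_res = (-16.7 + 1000) × 1.130609 − 1000 = 1111.728 − 1000 = 111.73 per mil

111.7 per mil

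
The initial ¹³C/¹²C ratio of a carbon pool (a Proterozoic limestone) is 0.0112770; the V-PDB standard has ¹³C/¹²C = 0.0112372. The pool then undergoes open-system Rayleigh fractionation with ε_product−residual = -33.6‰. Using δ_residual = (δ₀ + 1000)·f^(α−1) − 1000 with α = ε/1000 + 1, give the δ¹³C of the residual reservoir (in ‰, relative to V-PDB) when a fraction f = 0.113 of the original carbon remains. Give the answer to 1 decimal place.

δ₀ = (0.0112770/0.0112372 − 1)×1000 = (1.003542 − 1)×1000 = 3.542‰
α − 1 = ε/1000 = -0.0336
f^(α−1) = 0.113^(-0.0336) = 1.076011
δ_res = (3.542 + 1000) × 1.076011 − 1000 = 1079.822 − 1000 = 79.82‰

79.8‰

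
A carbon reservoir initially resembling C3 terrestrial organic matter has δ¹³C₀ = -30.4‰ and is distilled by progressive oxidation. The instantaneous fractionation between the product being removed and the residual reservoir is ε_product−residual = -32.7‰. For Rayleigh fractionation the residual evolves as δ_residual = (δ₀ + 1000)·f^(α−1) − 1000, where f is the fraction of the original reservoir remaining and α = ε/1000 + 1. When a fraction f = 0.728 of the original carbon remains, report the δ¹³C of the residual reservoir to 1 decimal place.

Rayleigh residual: δ_res = (δ₀ + 1000)·f^(α−1) − 1000
α = ε/1000 + 1 = 0.96730, so α − 1 = -0.03270
f^(α−1) = 0.728^(-0.03270) = 1.010435
δ_res = (-30.4 + 1000) × 1.010435 − 1000 = 979.718 − 1000 = -20.28‰

-20.3‰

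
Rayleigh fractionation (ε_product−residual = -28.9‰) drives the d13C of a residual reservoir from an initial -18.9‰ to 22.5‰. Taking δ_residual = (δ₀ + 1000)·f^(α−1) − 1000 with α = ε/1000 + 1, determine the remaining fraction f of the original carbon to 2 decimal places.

α − 1 = ε/1000 = -0.0289
(δ_res + 1000)/(δ₀ + 1000) = (22.5 + 1000)/(-18.9 + 1000) = 1022.5/981.1 = 1.042198
f = 1.042198^(1/-0.0289) = exp(ln(1.042198)/-0.0289) = exp(0.04133/-0.0289)
f = exp(-1.4302) = 0.2393

0.24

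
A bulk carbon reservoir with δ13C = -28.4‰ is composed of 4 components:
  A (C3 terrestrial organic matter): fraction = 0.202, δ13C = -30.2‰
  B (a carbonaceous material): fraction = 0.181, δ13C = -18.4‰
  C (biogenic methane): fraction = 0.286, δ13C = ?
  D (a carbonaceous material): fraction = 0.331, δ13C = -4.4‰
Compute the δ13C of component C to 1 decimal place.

-61.2‰

Isotope mass balance: δ_bulk = Σ fᵢ·δᵢ.
-28.4 = 0.202×(-30.2) + 0.181×(-18.4) + 0.286×δ_C + 0.331×(-4.4)
0.286·δ_C = -28.4 − (-10.887) = -17.513
δ_C = -17.513 / 0.286 = -61.23‰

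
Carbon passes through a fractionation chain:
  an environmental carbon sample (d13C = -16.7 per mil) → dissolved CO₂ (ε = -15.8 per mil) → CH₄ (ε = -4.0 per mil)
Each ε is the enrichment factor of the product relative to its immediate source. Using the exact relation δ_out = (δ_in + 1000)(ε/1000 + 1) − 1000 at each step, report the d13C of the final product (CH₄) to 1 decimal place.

-36.1 per mil

step 1: δ = (-16.70 + 1000)·(-15.8/1000 + 1) − 1000 = -32.24 per mil
step 2: δ = (-32.24 + 1000)·(-4.0/1000 + 1) − 1000 = -36.11 per mil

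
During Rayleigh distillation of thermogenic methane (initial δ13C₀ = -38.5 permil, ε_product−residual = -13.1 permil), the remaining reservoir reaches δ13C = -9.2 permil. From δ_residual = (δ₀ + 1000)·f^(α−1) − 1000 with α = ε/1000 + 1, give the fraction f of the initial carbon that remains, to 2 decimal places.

α − 1 = ε/1000 = -0.0131
(δ_res + 1000)/(δ₀ + 1000) = (-9.2 + 1000)/(-38.5 + 1000) = 990.8/961.5 = 1.030473
f = 1.030473^(1/-0.0131) = exp(ln(1.030473)/-0.0131) = exp(0.03002/-0.0131)
f = exp(-2.2915) = 0.1011

0.10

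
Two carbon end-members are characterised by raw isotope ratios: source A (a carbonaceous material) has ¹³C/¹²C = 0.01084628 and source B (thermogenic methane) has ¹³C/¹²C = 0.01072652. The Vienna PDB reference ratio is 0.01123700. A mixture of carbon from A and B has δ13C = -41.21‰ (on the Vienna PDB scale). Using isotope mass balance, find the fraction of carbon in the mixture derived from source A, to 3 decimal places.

0.396

δ_A = (0.01084628/0.01123700 − 1)×1000 = (0.965229 − 1)×1000 = -34.771‰
δ_B = (0.01072652/0.01123700 − 1)×1000 = (0.954572 − 1)×1000 = -45.428‰
f_A = (δ_mix − δ_B)/(δ_A − δ_B) = (-41.21 − (-45.428))/(-34.771 − (-45.428))
f_A = 4.218 / 10.658 = 0.3958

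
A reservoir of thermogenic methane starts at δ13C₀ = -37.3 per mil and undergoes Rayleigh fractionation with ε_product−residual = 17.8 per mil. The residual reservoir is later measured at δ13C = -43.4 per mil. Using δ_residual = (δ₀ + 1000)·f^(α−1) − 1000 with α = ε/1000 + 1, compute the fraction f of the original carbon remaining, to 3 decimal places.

0.700

α − 1 = ε/1000 = 0.0178
(δ_res + 1000)/(δ₀ + 1000) = (-43.4 + 1000)/(-37.3 + 1000) = 956.6/962.7 = 0.993664
f = 0.993664^(1/0.0178) = exp(ln(0.993664)/0.0178) = exp(-0.00636/0.0178)
f = exp(-0.3571) = 0.6997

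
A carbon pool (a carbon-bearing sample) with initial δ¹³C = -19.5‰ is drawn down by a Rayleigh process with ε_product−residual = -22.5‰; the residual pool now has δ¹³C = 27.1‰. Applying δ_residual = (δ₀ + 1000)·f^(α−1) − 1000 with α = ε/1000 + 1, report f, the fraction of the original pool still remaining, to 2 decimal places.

α − 1 = ε/1000 = -0.0225
(δ_res + 1000)/(δ₀ + 1000) = (27.1 + 1000)/(-19.5 + 1000) = 1027.1/980.5 = 1.047527
f = 1.047527^(1/-0.0225) = exp(ln(1.047527)/-0.0225) = exp(0.04643/-0.0225)
f = exp(-2.0636) = 0.1270

0.13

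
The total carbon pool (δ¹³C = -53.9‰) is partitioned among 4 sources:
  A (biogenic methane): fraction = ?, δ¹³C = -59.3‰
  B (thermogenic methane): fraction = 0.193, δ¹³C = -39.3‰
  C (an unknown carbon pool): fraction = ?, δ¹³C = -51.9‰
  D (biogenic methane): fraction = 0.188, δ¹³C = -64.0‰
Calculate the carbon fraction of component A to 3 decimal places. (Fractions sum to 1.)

Let f_A and f_C be the unknown fractions; fractions sum to 1 so f_A + f_C = 0.619.
Mass balance: Σ fᵢ·δᵢ = δ_bulk ⇒ f_A·(-59.3) + f_C·(-51.9) = -53.9 − (-19.617) = -34.283
Substitute f_C = 0.619 − f_A:
f_A·(-59.3 − -51.9) = -34.283 − 0.619×(-51.9) = -2.157
f_A = -2.157 / -7.4 = 0.2915

0.291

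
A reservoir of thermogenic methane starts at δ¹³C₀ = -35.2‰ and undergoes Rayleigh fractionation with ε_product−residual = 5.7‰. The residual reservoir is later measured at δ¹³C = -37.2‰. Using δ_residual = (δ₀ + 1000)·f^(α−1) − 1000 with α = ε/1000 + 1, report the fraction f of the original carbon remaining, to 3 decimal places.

0.695

α − 1 = ε/1000 = 0.0057
(δ_res + 1000)/(δ₀ + 1000) = (-37.2 + 1000)/(-35.2 + 1000) = 962.8/964.8 = 0.997927
f = 0.997927^(1/0.0057) = exp(ln(0.997927)/0.0057) = exp(-0.00208/0.0057)
f = exp(-0.3641) = 0.6949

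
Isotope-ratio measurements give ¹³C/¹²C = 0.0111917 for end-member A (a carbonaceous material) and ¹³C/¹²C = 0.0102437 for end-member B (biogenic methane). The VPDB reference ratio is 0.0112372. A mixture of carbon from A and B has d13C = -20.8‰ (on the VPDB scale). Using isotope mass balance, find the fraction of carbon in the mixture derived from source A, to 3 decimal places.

0.801

δ_A = (0.0111917/0.0112372 − 1)×1000 = (0.995951 − 1)×1000 = -4.049‰
δ_B = (0.0102437/0.0112372 − 1)×1000 = (0.911588 − 1)×1000 = -88.412‰
f_A = (δ_mix − δ_B)/(δ_A − δ_B) = (-20.8 − (-88.412))/(-4.049 − (-88.412))
f_A = 67.612 / 84.363 = 0.8014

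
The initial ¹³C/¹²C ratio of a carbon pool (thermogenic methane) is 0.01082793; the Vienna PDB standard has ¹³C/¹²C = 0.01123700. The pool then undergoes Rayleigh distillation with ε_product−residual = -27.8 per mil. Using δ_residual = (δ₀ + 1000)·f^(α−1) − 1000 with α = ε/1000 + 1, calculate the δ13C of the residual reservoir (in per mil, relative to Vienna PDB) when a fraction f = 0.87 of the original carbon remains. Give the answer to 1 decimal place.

-32.7 per mil

δ₀ = (0.01082793/0.01123700 − 1)×1000 = (0.963596 − 1)×1000 = -36.404 per mil
α − 1 = ε/1000 = -0.0278
f^(α−1) = 0.87^(-0.0278) = 1.003879
δ_res = (-36.404 + 1000) × 1.003879 − 1000 = 967.334 − 1000 = -32.67 per mil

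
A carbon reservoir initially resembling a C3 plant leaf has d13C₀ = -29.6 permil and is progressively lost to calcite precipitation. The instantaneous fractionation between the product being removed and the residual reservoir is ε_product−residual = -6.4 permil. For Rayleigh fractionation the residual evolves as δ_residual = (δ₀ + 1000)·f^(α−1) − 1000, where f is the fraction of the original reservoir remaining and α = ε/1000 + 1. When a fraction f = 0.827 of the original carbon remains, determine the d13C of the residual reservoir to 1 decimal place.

Rayleigh residual: δ_res = (δ₀ + 1000)·f^(α−1) − 1000
α = ε/1000 + 1 = 0.99360, so α − 1 = -0.00640
f^(α−1) = 0.827^(-0.00640) = 1.001216
δ_res = (-29.6 + 1000) × 1.001216 − 1000 = 971.580 − 1000 = -28.42 permil

-28.4 permil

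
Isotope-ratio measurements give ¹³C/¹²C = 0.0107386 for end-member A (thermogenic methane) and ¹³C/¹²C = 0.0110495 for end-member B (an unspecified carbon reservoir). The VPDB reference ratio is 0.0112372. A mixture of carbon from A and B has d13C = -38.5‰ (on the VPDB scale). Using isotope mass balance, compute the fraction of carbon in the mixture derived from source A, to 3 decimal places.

δ_A = (0.0107386/0.0112372 − 1)×1000 = (0.955630 − 1)×1000 = -44.370‰
δ_B = (0.0110495/0.0112372 − 1)×1000 = (0.983297 − 1)×1000 = -16.703‰
f_A = (δ_mix − δ_B)/(δ_A − δ_B) = (-38.5 − (-16.703))/(-44.370 − (-16.703))
f_A = -21.797 / -27.667 = 0.7878

0.788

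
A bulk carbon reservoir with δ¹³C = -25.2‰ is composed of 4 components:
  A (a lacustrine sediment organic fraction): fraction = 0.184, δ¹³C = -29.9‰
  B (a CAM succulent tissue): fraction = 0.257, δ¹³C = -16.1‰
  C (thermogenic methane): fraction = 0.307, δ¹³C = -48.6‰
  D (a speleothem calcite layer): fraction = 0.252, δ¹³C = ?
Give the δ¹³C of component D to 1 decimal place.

Isotope mass balance: δ_bulk = Σ fᵢ·δᵢ.
-25.2 = 0.184×(-29.9) + 0.257×(-16.1) + 0.307×(-48.6) + 0.252×δ_D
0.252·δ_D = -25.2 − (-24.559) = -0.640
δ_D = -0.640 / 0.252 = -2.54‰

-2.5‰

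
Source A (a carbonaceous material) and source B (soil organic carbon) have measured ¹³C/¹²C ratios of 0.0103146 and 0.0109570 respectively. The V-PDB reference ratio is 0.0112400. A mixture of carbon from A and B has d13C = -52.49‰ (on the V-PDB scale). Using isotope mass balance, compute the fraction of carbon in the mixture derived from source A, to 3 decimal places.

δ_A = (0.0103146/0.0112400 − 1)×1000 = (0.917669 − 1)×1000 = -82.331‰
δ_B = (0.0109570/0.0112400 − 1)×1000 = (0.974822 − 1)×1000 = -25.178‰
f_A = (δ_mix − δ_B)/(δ_A − δ_B) = (-52.49 − (-25.178))/(-82.331 − (-25.178))
f_A = -27.312 / -57.153 = 0.4779

0.478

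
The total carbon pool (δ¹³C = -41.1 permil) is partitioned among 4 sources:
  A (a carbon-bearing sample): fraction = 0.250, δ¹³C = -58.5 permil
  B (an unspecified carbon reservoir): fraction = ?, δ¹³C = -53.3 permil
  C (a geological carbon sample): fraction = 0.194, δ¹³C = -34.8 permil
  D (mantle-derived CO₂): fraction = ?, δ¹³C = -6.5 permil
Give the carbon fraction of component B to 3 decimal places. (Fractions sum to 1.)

Let f_B and f_D be the unknown fractions; fractions sum to 1 so f_B + f_D = 0.556.
Mass balance: Σ fᵢ·δᵢ = δ_bulk ⇒ f_B·(-53.3) + f_D·(-6.5) = -41.1 − (-21.376) = -19.724
Substitute f_D = 0.556 − f_B:
f_B·(-53.3 − -6.5) = -19.724 − 0.556×(-6.5) = -16.110
f_B = -16.110 / -46.8 = 0.3442

0.344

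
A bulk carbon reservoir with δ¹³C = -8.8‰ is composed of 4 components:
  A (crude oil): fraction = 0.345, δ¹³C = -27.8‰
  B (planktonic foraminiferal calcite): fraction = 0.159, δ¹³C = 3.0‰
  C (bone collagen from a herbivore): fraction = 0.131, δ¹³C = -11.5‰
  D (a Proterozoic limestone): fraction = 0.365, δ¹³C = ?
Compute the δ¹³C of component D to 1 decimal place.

5.0‰

Isotope mass balance: δ_bulk = Σ fᵢ·δᵢ.
-8.8 = 0.345×(-27.8) + 0.159×(3.0) + 0.131×(-11.5) + 0.365×δ_D
0.365·δ_D = -8.8 − (-10.620) = 1.820
δ_D = 1.820 / 0.365 = 4.99‰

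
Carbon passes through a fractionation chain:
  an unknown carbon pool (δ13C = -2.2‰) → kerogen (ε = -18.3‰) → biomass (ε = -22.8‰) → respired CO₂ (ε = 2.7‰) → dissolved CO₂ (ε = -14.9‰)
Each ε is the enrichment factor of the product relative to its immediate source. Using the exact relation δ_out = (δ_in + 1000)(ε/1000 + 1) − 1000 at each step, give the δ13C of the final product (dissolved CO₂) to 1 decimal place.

step 1: δ = (-2.20 + 1000)·(-18.3/1000 + 1) − 1000 = -20.46‰
step 2: δ = (-20.46 + 1000)·(-22.8/1000 + 1) − 1000 = -42.79‰
step 3: δ = (-42.79 + 1000)·(2.7/1000 + 1) − 1000 = -40.21‰
step 4: δ = (-40.21 + 1000)·(-14.9/1000 + 1) − 1000 = -54.51‰

-54.5‰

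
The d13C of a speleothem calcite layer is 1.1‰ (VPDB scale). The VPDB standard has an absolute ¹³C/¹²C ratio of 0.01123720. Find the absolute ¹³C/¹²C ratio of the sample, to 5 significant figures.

R_sample = R_standard × (d13C/1000 + 1)
R_sample = 0.01123720 × (1.1/1000 + 1) = 0.01123720 × 1.001100
R_sample = 0.0112496

0.011250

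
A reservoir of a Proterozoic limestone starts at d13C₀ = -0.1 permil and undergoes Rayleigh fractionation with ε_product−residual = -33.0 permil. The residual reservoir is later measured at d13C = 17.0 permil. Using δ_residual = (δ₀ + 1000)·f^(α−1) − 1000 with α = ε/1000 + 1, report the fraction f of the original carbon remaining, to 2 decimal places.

0.60

α − 1 = ε/1000 = -0.0330
(δ_res + 1000)/(δ₀ + 1000) = (17.0 + 1000)/(-0.1 + 1000) = 1017.0/999.9 = 1.017102
f = 1.017102^(1/-0.0330) = exp(ln(1.017102)/-0.0330) = exp(0.01696/-0.0330)
f = exp(-0.5139) = 0.5982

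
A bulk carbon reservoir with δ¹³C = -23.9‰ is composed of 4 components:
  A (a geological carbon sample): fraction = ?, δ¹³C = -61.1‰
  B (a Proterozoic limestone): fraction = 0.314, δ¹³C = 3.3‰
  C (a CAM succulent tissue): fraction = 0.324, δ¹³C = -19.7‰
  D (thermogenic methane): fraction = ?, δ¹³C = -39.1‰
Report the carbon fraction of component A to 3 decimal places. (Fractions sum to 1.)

0.200

Let f_A and f_D be the unknown fractions; fractions sum to 1 so f_A + f_D = 0.362.
Mass balance: Σ fᵢ·δᵢ = δ_bulk ⇒ f_A·(-61.1) + f_D·(-39.1) = -23.9 − (-5.347) = -18.553
Substitute f_D = 0.362 − f_A:
f_A·(-61.1 − -39.1) = -18.553 − 0.362×(-39.1) = -4.399
f_A = -4.399 / -22.0 = 0.2000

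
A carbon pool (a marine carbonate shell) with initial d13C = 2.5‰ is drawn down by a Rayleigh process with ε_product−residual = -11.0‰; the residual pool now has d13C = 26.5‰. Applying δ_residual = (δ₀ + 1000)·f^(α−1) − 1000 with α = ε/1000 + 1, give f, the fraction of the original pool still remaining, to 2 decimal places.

α − 1 = ε/1000 = -0.0110
(δ_res + 1000)/(δ₀ + 1000) = (26.5 + 1000)/(2.5 + 1000) = 1026.5/1002.5 = 1.023940
f = 1.023940^(1/-0.0110) = exp(ln(1.023940)/-0.0110) = exp(0.02366/-0.0110)
f = exp(-2.1507) = 0.1164

0.12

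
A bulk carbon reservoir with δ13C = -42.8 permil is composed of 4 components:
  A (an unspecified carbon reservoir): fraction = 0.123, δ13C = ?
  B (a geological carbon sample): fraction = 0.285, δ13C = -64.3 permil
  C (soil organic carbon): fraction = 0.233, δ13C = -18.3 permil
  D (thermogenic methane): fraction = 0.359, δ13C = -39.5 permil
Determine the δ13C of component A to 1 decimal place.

-49.0 permil

Isotope mass balance: δ_bulk = Σ fᵢ·δᵢ.
-42.8 = 0.123×δ_A + 0.285×(-64.3) + 0.233×(-18.3) + 0.359×(-39.5)
0.123·δ_A = -42.8 − (-36.770) = -6.030
δ_A = -6.030 / 0.123 = -49.03 permil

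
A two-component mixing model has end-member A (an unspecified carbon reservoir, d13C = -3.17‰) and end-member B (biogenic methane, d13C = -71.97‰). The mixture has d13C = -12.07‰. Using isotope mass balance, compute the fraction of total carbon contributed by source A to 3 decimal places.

δ_mix = f_A·δ_A + (1 − f_A)·δ_B  ⇒  f_A = (δ_mix − δ_B)/(δ_A − δ_B)
f_A = (-12.07 − (-71.97)) / (-3.17 − (-71.97))
f_A = 59.90 / 68.80 = 0.8706

0.871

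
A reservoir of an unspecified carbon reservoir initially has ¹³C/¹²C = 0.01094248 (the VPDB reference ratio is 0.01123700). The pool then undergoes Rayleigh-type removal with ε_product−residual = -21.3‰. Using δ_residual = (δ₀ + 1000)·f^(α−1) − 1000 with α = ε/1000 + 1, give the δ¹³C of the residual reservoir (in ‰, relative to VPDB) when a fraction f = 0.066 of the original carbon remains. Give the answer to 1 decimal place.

31.8‰

δ₀ = (0.01094248/0.01123700 − 1)×1000 = (0.973790 − 1)×1000 = -26.210‰
α − 1 = ε/1000 = -0.0213
f^(α−1) = 0.066^(-0.0213) = 1.059604
δ_res = (-26.210 + 1000) × 1.059604 − 1000 = 1031.832 − 1000 = 31.83‰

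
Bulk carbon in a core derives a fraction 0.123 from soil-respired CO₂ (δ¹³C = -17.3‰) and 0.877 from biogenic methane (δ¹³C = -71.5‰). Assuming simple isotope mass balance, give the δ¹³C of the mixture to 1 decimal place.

-64.8‰

δ_mix = f_A·δ_A + f_B·δ_B
δ_mix = 0.123 × (-17.3) + 0.877 × (-71.5)
δ_mix = -2.13 + -62.71 = -64.83‰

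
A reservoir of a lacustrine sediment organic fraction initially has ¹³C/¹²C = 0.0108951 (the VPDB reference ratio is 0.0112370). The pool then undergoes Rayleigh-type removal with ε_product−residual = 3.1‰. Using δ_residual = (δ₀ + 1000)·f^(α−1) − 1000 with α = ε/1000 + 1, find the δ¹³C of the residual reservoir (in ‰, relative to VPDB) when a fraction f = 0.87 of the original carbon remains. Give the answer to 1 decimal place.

δ₀ = (0.0108951/0.0112370 − 1)×1000 = (0.969574 − 1)×1000 = -30.426‰
α − 1 = ε/1000 = 0.0031
f^(α−1) = 0.87^(0.0031) = 0.999568
δ_res = (-30.426 + 1000) × 0.999568 − 1000 = 969.155 − 1000 = -30.84‰

-30.8‰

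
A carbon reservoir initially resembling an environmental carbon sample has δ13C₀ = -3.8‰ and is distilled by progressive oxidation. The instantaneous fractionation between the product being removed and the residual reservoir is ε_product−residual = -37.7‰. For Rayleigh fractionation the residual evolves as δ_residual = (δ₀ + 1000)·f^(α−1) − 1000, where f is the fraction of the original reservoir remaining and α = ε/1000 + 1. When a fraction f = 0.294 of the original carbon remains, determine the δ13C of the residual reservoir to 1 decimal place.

43.3‰

Rayleigh residual: δ_res = (δ₀ + 1000)·f^(α−1) − 1000
α = ε/1000 + 1 = 0.96230, so α − 1 = -0.03770
f^(α−1) = 0.294^(-0.03770) = 1.047233
δ_res = (-3.8 + 1000) × 1.047233 − 1000 = 1043.253 − 1000 = 43.25‰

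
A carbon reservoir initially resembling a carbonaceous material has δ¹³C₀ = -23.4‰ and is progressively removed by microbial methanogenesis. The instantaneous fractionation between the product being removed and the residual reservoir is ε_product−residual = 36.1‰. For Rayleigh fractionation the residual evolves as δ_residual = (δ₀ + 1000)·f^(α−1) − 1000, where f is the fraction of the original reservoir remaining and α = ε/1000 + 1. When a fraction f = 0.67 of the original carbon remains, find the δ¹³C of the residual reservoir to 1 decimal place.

-37.4‰

Rayleigh residual: δ_res = (δ₀ + 1000)·f^(α−1) − 1000
α = ε/1000 + 1 = 1.03610, so α − 1 = 0.03610
f^(α−1) = 0.67^(0.03610) = 0.985647
δ_res = (-23.4 + 1000) × 0.985647 − 1000 = 962.583 − 1000 = -37.42‰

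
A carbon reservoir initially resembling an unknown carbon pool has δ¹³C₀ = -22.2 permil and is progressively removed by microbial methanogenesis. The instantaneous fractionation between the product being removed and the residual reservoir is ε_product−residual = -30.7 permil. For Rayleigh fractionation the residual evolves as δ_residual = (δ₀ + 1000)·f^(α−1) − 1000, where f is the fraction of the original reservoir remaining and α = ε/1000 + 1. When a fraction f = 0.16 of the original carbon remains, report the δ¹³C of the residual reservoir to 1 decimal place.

Rayleigh residual: δ_res = (δ₀ + 1000)·f^(α−1) − 1000
α = ε/1000 + 1 = 0.96930, so α − 1 = -0.03070
f^(α−1) = 0.16^(-0.03070) = 1.057873
δ_res = (-22.2 + 1000) × 1.057873 − 1000 = 1034.388 − 1000 = 34.39 permil

34.4 permil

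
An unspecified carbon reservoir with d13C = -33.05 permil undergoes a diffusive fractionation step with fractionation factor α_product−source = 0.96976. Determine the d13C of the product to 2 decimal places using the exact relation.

-62.29 permil

δ_product = (δ_source + 1000)·α − 1000
δ_product = (-33.05 + 1000) × 0.96976 − 1000
δ_product = 937.709 − 1000 = -62.291 permil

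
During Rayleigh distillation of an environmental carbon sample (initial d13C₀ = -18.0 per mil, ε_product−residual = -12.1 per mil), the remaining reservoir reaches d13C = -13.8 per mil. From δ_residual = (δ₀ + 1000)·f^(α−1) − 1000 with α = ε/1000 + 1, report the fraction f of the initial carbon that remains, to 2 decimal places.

0.70

α − 1 = ε/1000 = -0.0121
(δ_res + 1000)/(δ₀ + 1000) = (-13.8 + 1000)/(-18.0 + 1000) = 986.2/982.0 = 1.004277
f = 1.004277^(1/-0.0121) = exp(ln(1.004277)/-0.0121) = exp(0.00427/-0.0121)
f = exp(-0.3527) = 0.7028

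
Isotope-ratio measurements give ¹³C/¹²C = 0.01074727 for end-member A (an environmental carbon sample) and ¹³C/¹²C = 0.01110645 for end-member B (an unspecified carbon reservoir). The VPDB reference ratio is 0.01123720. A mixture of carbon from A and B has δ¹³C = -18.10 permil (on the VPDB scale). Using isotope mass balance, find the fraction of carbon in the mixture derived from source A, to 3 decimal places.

δ_A = (0.01074727/0.01123720 − 1)×1000 = (0.956401 − 1)×1000 = -43.599 permil
δ_B = (0.01110645/0.01123720 − 1)×1000 = (0.988365 − 1)×1000 = -11.635 permil
f_A = (δ_mix − δ_B)/(δ_A − δ_B) = (-18.10 − (-11.635))/(-43.599 − (-11.635))
f_A = -6.465 / -31.963 = 0.2022

0.202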